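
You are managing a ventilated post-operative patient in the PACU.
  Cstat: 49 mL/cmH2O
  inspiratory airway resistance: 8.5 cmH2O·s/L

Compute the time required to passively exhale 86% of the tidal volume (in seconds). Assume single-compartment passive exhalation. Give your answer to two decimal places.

τ = R × C = 8.5 × 49 mL/cmH2O = 8.5 × 0.049 L/cmH2O = 0.4165 s.
Exhaled fraction f = 1 − e^(−t/τ) → t = −τ·ln(1 − f) = −0.4165·ln(0.14) = 0.8189 s.

0.82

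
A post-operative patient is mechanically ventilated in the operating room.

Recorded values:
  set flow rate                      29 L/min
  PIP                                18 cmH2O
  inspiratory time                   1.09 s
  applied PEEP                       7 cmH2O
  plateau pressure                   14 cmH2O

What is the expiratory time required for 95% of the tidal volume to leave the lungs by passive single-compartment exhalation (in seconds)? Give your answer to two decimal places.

Flow: 29 L/min ÷ 60 = 0.4833 L/s.
Vt = flow × Ti = 0.4833 L/s × 1.09 s × 1000 mL/L = 526.8 mL.
R = (PIP − Pplat)/V̇ = (18 − 14) / 0.4833 = 4.0/0.4833 = 8.276 cmH2O·s/L.
C = Vt/(Pplat − PEEP) = 526.8 / (14 − 7) = 526.8/7.0 = 75.257 mL/cmH2O.
τ = R × C = 8.276 × 0.07526 L/cmH2O = 0.6229 s.
t = −τ·ln(1 − 0.95) = −0.6229·ln(0.05) = 1.866 s.

1.87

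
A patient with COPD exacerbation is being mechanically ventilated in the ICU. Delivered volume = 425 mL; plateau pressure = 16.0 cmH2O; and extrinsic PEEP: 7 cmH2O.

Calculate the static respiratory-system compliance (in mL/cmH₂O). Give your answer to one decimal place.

47.2

Cstat = Vt / (Pplat − PEEP) = 425 / (16.0 − 7) = 425 / 9.0 = 47.222 mL/cmH2O.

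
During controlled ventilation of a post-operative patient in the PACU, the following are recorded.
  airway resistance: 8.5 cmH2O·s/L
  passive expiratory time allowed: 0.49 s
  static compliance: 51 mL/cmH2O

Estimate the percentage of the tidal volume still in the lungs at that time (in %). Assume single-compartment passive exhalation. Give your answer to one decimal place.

τ = R × C = 8.5 × 51 mL/cmH2O = 8.5 × 0.051 L/cmH2O = 0.4335 s.
Passive exhalation: V(t)/V₀ = e^(−t/τ) = e^(−0.49/0.4335) = 0.3229.
Fraction remaining = 0.3229 → 32.29%.

32.3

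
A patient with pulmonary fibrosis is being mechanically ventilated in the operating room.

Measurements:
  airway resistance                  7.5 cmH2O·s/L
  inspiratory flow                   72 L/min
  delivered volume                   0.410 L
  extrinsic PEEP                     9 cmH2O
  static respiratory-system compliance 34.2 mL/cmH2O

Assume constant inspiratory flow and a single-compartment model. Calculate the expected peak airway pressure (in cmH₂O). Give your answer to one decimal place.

Flow: 72 L/min ÷ 60 = 1.2 L/s.
Equation of motion (constant flow): PIP = Vt/C + R·V̇ + PEEP.
PIP = 410/34.2 + 7.5×1.2 + 9 = 11.988 + 9.0 + 9 = 29.988 cmH2O.

30.0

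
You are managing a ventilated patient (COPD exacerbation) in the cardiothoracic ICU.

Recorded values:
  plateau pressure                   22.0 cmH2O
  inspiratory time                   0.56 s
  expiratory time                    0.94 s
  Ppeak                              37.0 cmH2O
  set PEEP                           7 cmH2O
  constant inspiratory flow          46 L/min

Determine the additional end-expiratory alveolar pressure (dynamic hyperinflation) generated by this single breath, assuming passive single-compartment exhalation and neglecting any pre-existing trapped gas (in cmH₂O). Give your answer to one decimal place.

2.8

Flow: 46 L/min ÷ 60 = 0.7667 L/s.
Vt = flow × Ti = 0.7667 L/s × 0.56 s × 1000 mL/L = 429.35 mL.
R = (PIP − Pplat)/V̇ = (37.0 − 22.0) / 0.7667 = 15.0/0.7667 = 19.564 cmH2O·s/L.
C = Vt/(Pplat − PEEP) = 429.35 / (22.0 − 7) = 429.35/15.0 = 28.623 mL/cmH2O.
τ = R × C = 19.564 × 0.02862 L/cmH2O = 0.5599 s.
Fraction remaining = e^(−Te/τ) = e^(−0.94/0.5599) = 0.1866; trapped volume = 429.35 × 0.1866 = 80.117 mL.
Additional alveolar pressure from trapping ≈ V_trapped / C = 80.117 / 28.623 = 2.799 cmH2O.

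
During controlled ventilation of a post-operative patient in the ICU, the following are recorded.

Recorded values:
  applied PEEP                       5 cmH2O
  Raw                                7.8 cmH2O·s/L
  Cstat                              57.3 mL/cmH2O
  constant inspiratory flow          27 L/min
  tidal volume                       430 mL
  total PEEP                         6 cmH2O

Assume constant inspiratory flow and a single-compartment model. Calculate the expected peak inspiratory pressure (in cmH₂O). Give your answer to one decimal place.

17.0

Flow: 27 L/min ÷ 60 = 0.45 L/s.
Total PEEP = 6 cmH2O (set 5 + intrinsic 1); this is the baseline alveolar pressure.
Equation of motion (constant flow): PIP = Vt/C + R·V̇ + PEEP.
PIP = 430/57.3 + 7.8×0.45 + 6 = 7.504 + 3.51 + 6 = 17.014 cmH2O.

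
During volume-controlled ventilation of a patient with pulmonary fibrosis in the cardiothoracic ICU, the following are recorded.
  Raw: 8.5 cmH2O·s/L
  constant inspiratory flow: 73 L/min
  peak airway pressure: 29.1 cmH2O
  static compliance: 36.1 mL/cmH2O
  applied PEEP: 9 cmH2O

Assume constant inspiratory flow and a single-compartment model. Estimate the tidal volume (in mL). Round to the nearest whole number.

352

Flow: 73 L/min ÷ 60 = 1.2167 L/s.
Equation of motion (constant flow): PIP = Vt/C + R·V̇ + PEEP.
Vt/C = PIP − R·V̇ − PEEP = 29.1 − 10.342 − 9 = 9.758 cmH2O.
Vt = C × 9.758 = 36.1 × 9.758 = 352.26 mL.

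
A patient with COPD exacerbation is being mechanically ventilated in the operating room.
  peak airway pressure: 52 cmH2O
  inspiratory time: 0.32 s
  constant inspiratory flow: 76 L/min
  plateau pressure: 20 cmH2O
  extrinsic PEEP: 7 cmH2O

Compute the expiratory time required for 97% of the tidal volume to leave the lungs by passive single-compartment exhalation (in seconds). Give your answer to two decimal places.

2.76

Flow: 76 L/min ÷ 60 = 1.2667 L/s.
Vt = flow × Ti = 1.2667 L/s × 0.32 s × 1000 mL/L = 405.34 mL.
R = (PIP − Pplat)/V̇ = (52 − 20) / 1.2667 = 32.0/1.2667 = 25.262 cmH2O·s/L.
C = Vt/(Pplat − PEEP) = 405.34 / (20 − 7) = 405.34/13.0 = 31.18 mL/cmH2O.
τ = R × C = 25.262 × 0.03118 L/cmH2O = 0.7877 s.
t = −τ·ln(1 − 0.97) = −0.7877·ln(0.03) = 2.762 s.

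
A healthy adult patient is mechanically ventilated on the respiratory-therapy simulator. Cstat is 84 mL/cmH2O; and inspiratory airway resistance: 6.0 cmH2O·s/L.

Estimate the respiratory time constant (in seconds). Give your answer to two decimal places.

0.50

τ = R × C = 6.0 × 84 mL/cmH2O = 6.0 × 0.084 L/cmH2O = 0.504 s.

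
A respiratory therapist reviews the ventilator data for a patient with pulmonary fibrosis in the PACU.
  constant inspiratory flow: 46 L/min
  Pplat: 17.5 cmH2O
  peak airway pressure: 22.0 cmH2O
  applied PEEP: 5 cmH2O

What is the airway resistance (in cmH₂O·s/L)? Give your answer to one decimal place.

5.9

Flow: 46 L/min ÷ 60 = 0.7667 L/s.
Raw = (PIP − Pplat) / flow = (22.0 − 17.5) / 0.7667 = 4.5 / 0.7667 = 5.869 cmH2O·s/L.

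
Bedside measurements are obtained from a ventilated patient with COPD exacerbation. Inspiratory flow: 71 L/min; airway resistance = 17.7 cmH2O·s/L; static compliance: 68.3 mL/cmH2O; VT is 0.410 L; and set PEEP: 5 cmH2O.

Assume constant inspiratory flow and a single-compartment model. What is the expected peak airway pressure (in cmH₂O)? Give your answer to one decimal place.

Flow: 71 L/min ÷ 60 = 1.1833 L/s.
Equation of motion (constant flow): PIP = Vt/C + R·V̇ + PEEP.
PIP = 410/68.3 + 17.7×1.1833 + 5 = 6.003 + 20.944 + 5 = 31.947 cmH2O.

31.9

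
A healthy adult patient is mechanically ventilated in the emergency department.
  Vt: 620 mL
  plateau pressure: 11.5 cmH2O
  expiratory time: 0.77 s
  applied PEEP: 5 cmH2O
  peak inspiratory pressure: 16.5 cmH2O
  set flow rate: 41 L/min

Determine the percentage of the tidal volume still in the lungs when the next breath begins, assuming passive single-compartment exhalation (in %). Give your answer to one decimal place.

33.2

Flow: 41 L/min ÷ 60 = 0.6833 L/s.
R = (PIP − Pplat)/V̇ = (16.5 − 11.5) / 0.6833 = 5.0/0.6833 = 7.317 cmH2O·s/L.
C = Vt/(Pplat − PEEP) = 620.0 / (11.5 − 5) = 620.0/6.5 = 95.385 mL/cmH2O.
τ = R × C = 7.317 × 0.09539 L/cmH2O = 0.698 s.
Fraction remaining at end-expiration = e^(−Te/τ) = e^(−0.77/0.698) = 0.3318 → 33.18%.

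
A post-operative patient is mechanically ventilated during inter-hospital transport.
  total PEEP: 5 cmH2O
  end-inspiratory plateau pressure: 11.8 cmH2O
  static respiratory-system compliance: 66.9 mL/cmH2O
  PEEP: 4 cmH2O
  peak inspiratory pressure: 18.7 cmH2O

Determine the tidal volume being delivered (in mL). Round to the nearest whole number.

End-expiratory occlusion gives total PEEP = 5 cmH2O (intrinsic PEEP = 5 − 4 = 1). Use total PEEP for the elastic gradient.
Vt = Cstat × (Pplat − PEEPtotal) = 66.9 × (11.8 − 5) = 66.9 × 6.8 = 454.92 mL.

455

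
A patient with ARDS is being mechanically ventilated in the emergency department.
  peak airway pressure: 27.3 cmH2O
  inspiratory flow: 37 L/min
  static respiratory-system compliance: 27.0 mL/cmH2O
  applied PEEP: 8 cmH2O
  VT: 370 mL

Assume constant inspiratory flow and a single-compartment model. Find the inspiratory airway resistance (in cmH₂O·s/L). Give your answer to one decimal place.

Flow: 37 L/min ÷ 60 = 0.6167 L/s.
Equation of motion (constant flow): PIP = Vt/C + R·V̇ + PEEP.
R·V̇ = PIP − Vt/C − PEEP = 27.3 − 370/27.0 − 8 = 27.3 − 13.704 − 8 = 5.596 cmH2O.
R = 5.596 / 0.6167 = 9.074 cmH2O·s/L.

9.1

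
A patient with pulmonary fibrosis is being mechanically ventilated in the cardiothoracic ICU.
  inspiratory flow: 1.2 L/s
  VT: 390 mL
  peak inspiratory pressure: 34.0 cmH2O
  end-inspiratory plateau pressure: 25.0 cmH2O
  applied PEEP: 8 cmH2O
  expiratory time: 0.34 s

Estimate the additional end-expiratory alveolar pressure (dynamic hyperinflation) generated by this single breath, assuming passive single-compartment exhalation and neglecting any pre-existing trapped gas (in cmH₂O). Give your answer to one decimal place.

2.4

R = (PIP − Pplat)/V̇ = (34.0 − 25.0) / 1.2 = 9.0/1.2 = 7.5 cmH2O·s/L.
C = Vt/(Pplat − PEEP) = 390.0 / (25.0 − 8) = 390.0/17.0 = 22.941 mL/cmH2O.
τ = R × C = 7.5 × 0.02294 L/cmH2O = 0.1721 s.
Fraction remaining = e^(−Te/τ) = e^(−0.34/0.1721) = 0.1387; trapped volume = 390.0 × 0.1387 = 54.093 mL.
Additional alveolar pressure from trapping ≈ V_trapped / C = 54.093 / 22.941 = 2.358 cmH2O.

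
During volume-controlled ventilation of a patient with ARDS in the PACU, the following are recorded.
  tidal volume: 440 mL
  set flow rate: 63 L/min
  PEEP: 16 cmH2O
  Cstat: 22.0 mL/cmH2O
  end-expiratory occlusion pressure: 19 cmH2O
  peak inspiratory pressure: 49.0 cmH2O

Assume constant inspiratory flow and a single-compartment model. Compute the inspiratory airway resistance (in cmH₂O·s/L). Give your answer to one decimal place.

9.5

Flow: 63 L/min ÷ 60 = 1.05 L/s.
Total PEEP = 19 cmH2O (set 16 + intrinsic 3); this is the baseline alveolar pressure.
Equation of motion (constant flow): PIP = Vt/C + R·V̇ + PEEP.
R·V̇ = PIP − Vt/C − PEEP = 49.0 − 440/22.0 − 19 = 49.0 − 20.0 − 19 = 10.0 cmH2O.
R = 10.0 / 1.05 = 9.524 cmH2O·s/L.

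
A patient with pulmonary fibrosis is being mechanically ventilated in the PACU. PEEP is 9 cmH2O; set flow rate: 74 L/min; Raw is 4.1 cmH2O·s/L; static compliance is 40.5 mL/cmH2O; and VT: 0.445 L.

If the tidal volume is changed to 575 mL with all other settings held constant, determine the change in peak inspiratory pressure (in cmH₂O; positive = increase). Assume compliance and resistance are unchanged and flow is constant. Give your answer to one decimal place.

PIP = Vt/C + R·V̇ + PEEP (constant-flow equation of motion).
Only the elastic term changes: ΔPIP = ΔVt / C = (575 − 445) / 40.5 = 3.21 cmH2O.

3.2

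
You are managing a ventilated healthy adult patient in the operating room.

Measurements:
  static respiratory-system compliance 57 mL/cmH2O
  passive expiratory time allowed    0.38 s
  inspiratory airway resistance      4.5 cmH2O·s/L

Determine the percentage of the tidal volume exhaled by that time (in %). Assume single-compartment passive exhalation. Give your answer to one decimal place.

τ = R × C = 4.5 × 57 mL/cmH2O = 4.5 × 0.057 L/cmH2O = 0.2565 s.
Passive exhalation: V(t)/V₀ = e^(−t/τ) = e^(−0.38/0.2565) = 0.2273.
Fraction exhaled = 1 − 0.2273 = 0.7727 → 77.27%.

77.3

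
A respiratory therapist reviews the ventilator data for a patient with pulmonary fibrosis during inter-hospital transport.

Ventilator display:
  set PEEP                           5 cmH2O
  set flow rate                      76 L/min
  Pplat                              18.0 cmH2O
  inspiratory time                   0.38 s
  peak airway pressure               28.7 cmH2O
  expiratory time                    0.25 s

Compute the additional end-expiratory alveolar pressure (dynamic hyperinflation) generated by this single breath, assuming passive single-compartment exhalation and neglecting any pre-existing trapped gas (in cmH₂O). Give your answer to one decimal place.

5.8

Flow: 76 L/min ÷ 60 = 1.2667 L/s.
Vt = flow × Ti = 1.2667 L/s × 0.38 s × 1000 mL/L = 481.35 mL.
R = (PIP − Pplat)/V̇ = (28.7 − 18.0) / 1.2667 = 10.7/1.2667 = 8.447 cmH2O·s/L.
C = Vt/(Pplat − PEEP) = 481.35 / (18.0 − 5) = 481.35/13.0 = 37.027 mL/cmH2O.
τ = R × C = 8.447 × 0.03703 L/cmH2O = 0.3128 s.
Fraction remaining = e^(−Te/τ) = e^(−0.25/0.3128) = 0.4497; trapped volume = 481.35 × 0.4497 = 216.46 mL.
Additional alveolar pressure from trapping ≈ V_trapped / C = 216.46 / 37.027 = 5.846 cmH2O.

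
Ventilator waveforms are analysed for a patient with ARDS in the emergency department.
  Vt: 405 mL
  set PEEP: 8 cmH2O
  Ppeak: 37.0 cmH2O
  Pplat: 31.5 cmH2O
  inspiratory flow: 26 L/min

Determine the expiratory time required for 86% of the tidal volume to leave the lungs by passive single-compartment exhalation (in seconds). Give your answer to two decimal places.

0.43

Flow: 26 L/min ÷ 60 = 0.4333 L/s.
R = (PIP − Pplat)/V̇ = (37.0 − 31.5) / 0.4333 = 5.5/0.4333 = 12.693 cmH2O·s/L.
C = Vt/(Pplat − PEEP) = 405.0 / (31.5 − 8) = 405.0/23.5 = 17.234 mL/cmH2O.
τ = R × C = 12.693 × 0.01723 L/cmH2O = 0.2187 s.
t = −τ·ln(1 − 0.86) = −0.2187·ln(0.14) = 0.43 s.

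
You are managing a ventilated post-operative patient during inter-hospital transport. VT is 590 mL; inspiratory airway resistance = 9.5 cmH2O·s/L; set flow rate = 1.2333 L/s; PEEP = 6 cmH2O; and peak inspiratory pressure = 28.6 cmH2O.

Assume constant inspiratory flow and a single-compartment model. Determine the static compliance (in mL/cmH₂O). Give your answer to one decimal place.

54.2

Equation of motion (constant flow): PIP = Vt/C + R·V̇ + PEEP.
Vt/C = PIP − R·V̇ − PEEP = 28.6 − 9.5×1.2333 − 6 = 28.6 − 11.716 − 6 = 10.884 cmH2O.
C = Vt / 10.884 = 590 / 10.884 = 54.208 mL/cmH2O.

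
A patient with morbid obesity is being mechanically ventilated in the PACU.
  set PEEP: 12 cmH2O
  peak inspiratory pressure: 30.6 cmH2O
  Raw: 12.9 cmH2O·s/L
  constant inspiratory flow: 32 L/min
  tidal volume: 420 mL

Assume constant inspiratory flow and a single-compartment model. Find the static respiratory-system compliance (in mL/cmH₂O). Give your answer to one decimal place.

35.8

Flow: 32 L/min ÷ 60 = 0.5333 L/s.
Equation of motion (constant flow): PIP = Vt/C + R·V̇ + PEEP.
Vt/C = PIP − R·V̇ − PEEP = 30.6 − 12.9×0.5333 − 12 = 30.6 − 6.88 − 12 = 11.72 cmH2O.
C = Vt / 11.72 = 420 / 11.72 = 35.836 mL/cmH2O.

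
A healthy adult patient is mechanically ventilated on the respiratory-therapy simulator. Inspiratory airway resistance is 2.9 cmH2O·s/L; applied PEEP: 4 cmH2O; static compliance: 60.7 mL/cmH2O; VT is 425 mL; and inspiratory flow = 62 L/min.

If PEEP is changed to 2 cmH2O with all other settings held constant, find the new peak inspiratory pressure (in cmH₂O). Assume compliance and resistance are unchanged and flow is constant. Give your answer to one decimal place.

Flow: 62 L/min ÷ 60 = 1.0333 L/s.
PIP = Vt/C + R·V̇ + PEEP (constant-flow equation of motion).
Only the baseline term changes: ΔPIP = ΔPEEP = 2 − 4 = -2.0 cmH2O.
Original PIP = 425/60.7 + 2.9×1.0333 + 4 = 13.998 cmH2O; new PIP = 13.998 + (-2.0) = 11.998 cmH2O.

12.0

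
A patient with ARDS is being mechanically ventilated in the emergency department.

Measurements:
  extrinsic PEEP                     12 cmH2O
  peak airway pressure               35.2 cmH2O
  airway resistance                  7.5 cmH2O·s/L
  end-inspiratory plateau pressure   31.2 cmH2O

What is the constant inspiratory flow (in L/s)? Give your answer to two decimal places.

0.53

flow = (PIP − Pplat) / Raw = 4.0 / 7.5 = 0.5333 L/s.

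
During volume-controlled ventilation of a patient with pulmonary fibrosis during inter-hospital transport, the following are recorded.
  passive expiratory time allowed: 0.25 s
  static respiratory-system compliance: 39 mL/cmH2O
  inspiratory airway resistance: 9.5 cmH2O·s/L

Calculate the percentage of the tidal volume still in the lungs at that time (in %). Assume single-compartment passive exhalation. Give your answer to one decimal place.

τ = R × C = 9.5 × 39 mL/cmH2O = 9.5 × 0.039 L/cmH2O = 0.3705 s.
Passive exhalation: V(t)/V₀ = e^(−t/τ) = e^(−0.25/0.3705) = 0.5093.
Fraction remaining = 0.5093 → 50.93%.

50.9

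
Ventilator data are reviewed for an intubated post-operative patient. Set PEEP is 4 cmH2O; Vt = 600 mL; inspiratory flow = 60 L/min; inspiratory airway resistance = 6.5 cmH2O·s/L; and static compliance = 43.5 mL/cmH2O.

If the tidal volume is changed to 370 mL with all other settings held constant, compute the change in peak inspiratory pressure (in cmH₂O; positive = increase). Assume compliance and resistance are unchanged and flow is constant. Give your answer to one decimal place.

-5.3

PIP = Vt/C + R·V̇ + PEEP (constant-flow equation of motion).
Only the elastic term changes: ΔPIP = ΔVt / C = (370 − 600) / 43.5 = -5.287 cmH2O.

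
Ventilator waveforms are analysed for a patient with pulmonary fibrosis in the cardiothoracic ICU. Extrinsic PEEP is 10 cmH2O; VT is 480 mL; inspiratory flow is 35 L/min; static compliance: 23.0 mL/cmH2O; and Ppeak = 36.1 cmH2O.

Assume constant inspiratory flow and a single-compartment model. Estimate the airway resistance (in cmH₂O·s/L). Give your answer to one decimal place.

Flow: 35 L/min ÷ 60 = 0.5833 L/s.
Equation of motion (constant flow): PIP = Vt/C + R·V̇ + PEEP.
R·V̇ = PIP − Vt/C − PEEP = 36.1 − 480/23.0 − 10 = 36.1 − 20.87 − 10 = 5.23 cmH2O.
R = 5.23 / 0.5833 = 8.966 cmH2O·s/L.

9.0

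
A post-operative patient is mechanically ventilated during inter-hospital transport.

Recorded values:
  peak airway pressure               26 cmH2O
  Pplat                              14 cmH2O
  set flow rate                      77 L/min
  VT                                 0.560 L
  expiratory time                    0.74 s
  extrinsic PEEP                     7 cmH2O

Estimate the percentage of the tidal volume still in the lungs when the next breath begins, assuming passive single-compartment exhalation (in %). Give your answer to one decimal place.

Flow: 77 L/min ÷ 60 = 1.2833 L/s.
R = (PIP − Pplat)/V̇ = (26 − 14) / 1.2833 = 12.0/1.2833 = 9.351 cmH2O·s/L.
C = Vt/(Pplat − PEEP) = 560.0 / (14 − 7) = 560.0/7.0 = 80.0 mL/cmH2O.
τ = R × C = 9.351 × 0.08 L/cmH2O = 0.7481 s.
Fraction remaining at end-expiration = e^(−Te/τ) = e^(−0.74/0.7481) = 0.3719 → 37.19%.

37.2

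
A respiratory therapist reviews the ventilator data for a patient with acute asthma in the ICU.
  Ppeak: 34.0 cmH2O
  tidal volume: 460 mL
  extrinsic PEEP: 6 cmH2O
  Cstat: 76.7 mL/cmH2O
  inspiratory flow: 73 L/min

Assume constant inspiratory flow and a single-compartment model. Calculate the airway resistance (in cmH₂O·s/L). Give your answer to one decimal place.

Flow: 73 L/min ÷ 60 = 1.2167 L/s.
Equation of motion (constant flow): PIP = Vt/C + R·V̇ + PEEP.
R·V̇ = PIP − Vt/C − PEEP = 34.0 − 460/76.7 − 6 = 34.0 − 5.997 − 6 = 22.003 cmH2O.
R = 22.003 / 1.2167 = 18.084 cmH2O·s/L.

18.1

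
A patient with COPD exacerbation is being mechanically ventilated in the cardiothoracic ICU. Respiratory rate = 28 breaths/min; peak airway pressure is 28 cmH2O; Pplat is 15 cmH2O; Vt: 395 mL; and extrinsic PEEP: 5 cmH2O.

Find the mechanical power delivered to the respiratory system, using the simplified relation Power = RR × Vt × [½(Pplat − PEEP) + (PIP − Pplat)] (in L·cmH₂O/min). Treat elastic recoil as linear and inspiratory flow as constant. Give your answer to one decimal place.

Per-breath work = Vt × [½(Pplat−PEEP) + (PIP−Pplat)] = 0.395 × [0.5×10.0 + 13.0] = 0.395 × 18.0 = 7.11 L·cmH2O.
Power = 28 × 7.11 = 199.08 L·cmH2O/min.

199.1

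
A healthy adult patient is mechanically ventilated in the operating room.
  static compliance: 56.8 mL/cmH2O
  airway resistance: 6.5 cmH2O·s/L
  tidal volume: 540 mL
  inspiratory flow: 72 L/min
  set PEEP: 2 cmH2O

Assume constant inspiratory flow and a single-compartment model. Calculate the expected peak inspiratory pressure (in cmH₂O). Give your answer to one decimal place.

Flow: 72 L/min ÷ 60 = 1.2 L/s.
Equation of motion (constant flow): PIP = Vt/C + R·V̇ + PEEP.
PIP = 540/56.8 + 6.5×1.2 + 2 = 9.507 + 7.8 + 2 = 19.307 cmH2O.

19.3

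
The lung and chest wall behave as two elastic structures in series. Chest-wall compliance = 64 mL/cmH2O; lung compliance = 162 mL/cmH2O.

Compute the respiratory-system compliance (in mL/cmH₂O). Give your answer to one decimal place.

Lung and chest wall are elastances in series: 1/Crs = 1/CL + 1/Ccw.
1/Crs = 1/162 + 1/64 = 0.0218.
Crs = 45.872 mL/cmH2O.

45.9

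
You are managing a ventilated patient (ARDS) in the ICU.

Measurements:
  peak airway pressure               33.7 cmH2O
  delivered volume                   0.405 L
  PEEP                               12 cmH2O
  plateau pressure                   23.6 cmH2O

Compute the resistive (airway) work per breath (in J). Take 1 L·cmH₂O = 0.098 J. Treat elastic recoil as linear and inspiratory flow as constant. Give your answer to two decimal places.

With constant inspiratory flow the resistive pressure is constant at PIP − Pplat = 33.7 − 23.6 = 10.1 cmH2O, so resistive work = 10.1 × 0.405 = 4.091 L·cmH2O.
× 0.098 J/(L·cmH2O) → 0.4009 J.

0.40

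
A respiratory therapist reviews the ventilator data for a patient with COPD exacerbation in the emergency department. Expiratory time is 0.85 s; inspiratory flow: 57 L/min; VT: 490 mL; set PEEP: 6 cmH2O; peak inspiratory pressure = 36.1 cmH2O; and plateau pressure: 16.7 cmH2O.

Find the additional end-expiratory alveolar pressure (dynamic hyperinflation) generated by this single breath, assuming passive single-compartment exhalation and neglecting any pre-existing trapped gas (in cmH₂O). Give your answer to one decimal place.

Flow: 57 L/min ÷ 60 = 0.95 L/s.
R = (PIP − Pplat)/V̇ = (36.1 − 16.7) / 0.95 = 19.4/0.95 = 20.421 cmH2O·s/L.
C = Vt/(Pplat − PEEP) = 490.0 / (16.7 − 6) = 490.0/10.7 = 45.794 mL/cmH2O.
τ = R × C = 20.421 × 0.04579 L/cmH2O = 0.9351 s.
Fraction remaining = e^(−Te/τ) = e^(−0.85/0.9351) = 0.4029; trapped volume = 490.0 × 0.4029 = 197.42 mL.
Additional alveolar pressure from trapping ≈ V_trapped / C = 197.42 / 45.794 = 4.311 cmH2O.

4.3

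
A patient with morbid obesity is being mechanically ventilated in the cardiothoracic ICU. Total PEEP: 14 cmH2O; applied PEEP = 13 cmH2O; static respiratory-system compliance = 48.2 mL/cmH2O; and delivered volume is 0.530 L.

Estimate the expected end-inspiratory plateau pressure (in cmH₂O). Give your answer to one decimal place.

25.0

End-expiratory occlusion gives total PEEP = 14 cmH2O (intrinsic PEEP = 14 − 13 = 1). Use total PEEP for the elastic gradient.
Pplat = PEEPtotal + Vt / Cstat = 14 + 530 / 48.2 = 14 + 10.996 = 24.996 cmH2O.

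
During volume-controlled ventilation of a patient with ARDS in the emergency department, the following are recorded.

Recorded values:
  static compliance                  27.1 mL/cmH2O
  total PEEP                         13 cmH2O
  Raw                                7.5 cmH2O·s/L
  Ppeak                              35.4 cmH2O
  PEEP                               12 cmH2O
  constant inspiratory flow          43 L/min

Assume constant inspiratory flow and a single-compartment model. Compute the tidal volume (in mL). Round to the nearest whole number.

461

Flow: 43 L/min ÷ 60 = 0.7167 L/s.
Total PEEP = 13 cmH2O (set 12 + intrinsic 1); this is the baseline alveolar pressure.
Equation of motion (constant flow): PIP = Vt/C + R·V̇ + PEEP.
Vt/C = PIP − R·V̇ − PEEP = 35.4 − 5.375 − 13 = 17.025 cmH2O.
Vt = C × 17.025 = 27.1 × 17.025 = 461.38 mL.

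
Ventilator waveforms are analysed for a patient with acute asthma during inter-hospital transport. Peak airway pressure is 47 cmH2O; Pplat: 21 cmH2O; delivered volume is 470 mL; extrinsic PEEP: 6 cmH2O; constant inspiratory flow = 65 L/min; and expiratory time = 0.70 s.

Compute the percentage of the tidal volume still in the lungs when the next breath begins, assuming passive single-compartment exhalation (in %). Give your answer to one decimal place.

39.4

Flow: 65 L/min ÷ 60 = 1.0833 L/s.
R = (PIP − Pplat)/V̇ = (47 − 21) / 1.0833 = 26.0/1.0833 = 24.001 cmH2O·s/L.
C = Vt/(Pplat − PEEP) = 470.0 / (21 − 6) = 470.0/15.0 = 31.333 mL/cmH2O.
τ = R × C = 24.001 × 0.03133 L/cmH2O = 0.752 s.
Fraction remaining at end-expiration = e^(−Te/τ) = e^(−0.70/0.752) = 0.3942 → 39.42%.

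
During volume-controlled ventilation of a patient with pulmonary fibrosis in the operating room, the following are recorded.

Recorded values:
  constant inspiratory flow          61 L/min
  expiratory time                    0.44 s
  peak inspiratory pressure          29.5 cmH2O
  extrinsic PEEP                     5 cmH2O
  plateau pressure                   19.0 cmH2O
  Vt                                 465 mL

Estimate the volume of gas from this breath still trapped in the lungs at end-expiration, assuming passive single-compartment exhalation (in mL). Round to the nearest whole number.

Flow: 61 L/min ÷ 60 = 1.0167 L/s.
R = (PIP − Pplat)/V̇ = (29.5 − 19.0) / 1.0167 = 10.5/1.0167 = 10.328 cmH2O·s/L.
C = Vt/(Pplat − PEEP) = 465.0 / (19.0 − 5) = 465.0/14.0 = 33.214 mL/cmH2O.
τ = R × C = 10.328 × 0.03321 L/cmH2O = 0.343 s.
Fraction remaining = e^(−Te/τ) = e^(−0.44/0.343) = 0.2773.
Trapped volume = 465.0 × 0.2773 = 128.94 mL.

129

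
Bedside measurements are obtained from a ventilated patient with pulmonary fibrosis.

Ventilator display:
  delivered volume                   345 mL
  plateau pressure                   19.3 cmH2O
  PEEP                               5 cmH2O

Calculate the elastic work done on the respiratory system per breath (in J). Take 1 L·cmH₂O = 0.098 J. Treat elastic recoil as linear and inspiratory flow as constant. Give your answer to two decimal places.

0.24

Elastic work ≈ ½ × (Pplat − PEEP) × Vt = 0.5 × (19.3 − 5) × 0.345 L = 0.5 × 14.3 × 0.345 = 2.467 L·cmH2O.
× 0.098 J/(L·cmH2O) → 0.2418 J.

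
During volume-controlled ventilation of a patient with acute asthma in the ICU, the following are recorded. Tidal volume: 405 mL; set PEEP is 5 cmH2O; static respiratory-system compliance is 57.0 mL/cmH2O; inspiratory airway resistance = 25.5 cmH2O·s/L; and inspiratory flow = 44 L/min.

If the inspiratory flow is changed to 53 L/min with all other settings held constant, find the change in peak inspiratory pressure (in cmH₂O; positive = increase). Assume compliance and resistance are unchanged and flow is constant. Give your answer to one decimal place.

Flow: 44 L/min ÷ 60 = 0.7333 L/s.
New flow: 53 L/min ÷ 60 = 0.8833 L/s.
PIP = Vt/C + R·V̇ + PEEP (constant-flow equation of motion).
Only the resistive term changes: ΔPIP = R × ΔV̇ = 25.5 × (0.8833 − 0.7333) = 25.5 × 0.15 = 3.825 cmH2O.

3.8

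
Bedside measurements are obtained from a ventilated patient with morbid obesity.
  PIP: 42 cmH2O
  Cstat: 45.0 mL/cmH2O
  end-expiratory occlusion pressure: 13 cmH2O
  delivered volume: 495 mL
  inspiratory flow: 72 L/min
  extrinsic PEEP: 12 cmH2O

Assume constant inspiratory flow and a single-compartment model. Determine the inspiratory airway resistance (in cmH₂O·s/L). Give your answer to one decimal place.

15.0

Flow: 72 L/min ÷ 60 = 1.2 L/s.
Total PEEP = 13 cmH2O (set 12 + intrinsic 1); this is the baseline alveolar pressure.
Equation of motion (constant flow): PIP = Vt/C + R·V̇ + PEEP.
R·V̇ = PIP − Vt/C − PEEP = 42 − 495/45.0 − 13 = 42 − 11.0 − 13 = 18.0 cmH2O.
R = 18.0 / 1.2 = 15.0 cmH2O·s/L.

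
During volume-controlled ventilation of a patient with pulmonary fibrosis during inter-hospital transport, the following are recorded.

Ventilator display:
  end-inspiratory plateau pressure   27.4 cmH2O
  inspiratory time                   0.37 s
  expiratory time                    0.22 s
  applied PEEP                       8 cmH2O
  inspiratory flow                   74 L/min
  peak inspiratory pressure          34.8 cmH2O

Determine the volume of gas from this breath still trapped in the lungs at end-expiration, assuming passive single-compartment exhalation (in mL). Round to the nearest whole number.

96

Flow: 74 L/min ÷ 60 = 1.2333 L/s.
Vt = flow × Ti = 1.2333 L/s × 0.37 s × 1000 mL/L = 456.32 mL.
R = (PIP − Pplat)/V̇ = (34.8 − 27.4) / 1.2333 = 7.4/1.2333 = 6.0 cmH2O·s/L.
C = Vt/(Pplat − PEEP) = 456.32 / (27.4 − 8) = 456.32/19.4 = 23.522 mL/cmH2O.
τ = R × C = 6.0 × 0.02352 L/cmH2O = 0.1411 s.
Fraction remaining = e^(−Te/τ) = e^(−0.22/0.1411) = 0.2103.
Trapped volume = 456.32 × 0.2103 = 95.964 mL.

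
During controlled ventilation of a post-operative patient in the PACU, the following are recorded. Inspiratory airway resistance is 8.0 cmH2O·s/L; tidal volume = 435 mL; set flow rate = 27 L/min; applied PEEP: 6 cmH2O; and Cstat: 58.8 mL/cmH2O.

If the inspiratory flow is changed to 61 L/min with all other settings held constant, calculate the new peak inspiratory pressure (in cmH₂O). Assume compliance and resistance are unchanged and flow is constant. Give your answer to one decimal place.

Flow: 27 L/min ÷ 60 = 0.45 L/s.
New flow: 61 L/min ÷ 60 = 1.0167 L/s.
PIP = Vt/C + R·V̇ + PEEP (constant-flow equation of motion).
Only the resistive term changes: ΔPIP = R × ΔV̇ = 8.0 × (1.0167 − 0.45) = 8.0 × 0.5667 = 4.534 cmH2O.
Original PIP = 435/58.8 + 8.0×0.45 + 6 = 16.998 cmH2O; new PIP = 16.998 + (4.534) = 21.532 cmH2O.

21.5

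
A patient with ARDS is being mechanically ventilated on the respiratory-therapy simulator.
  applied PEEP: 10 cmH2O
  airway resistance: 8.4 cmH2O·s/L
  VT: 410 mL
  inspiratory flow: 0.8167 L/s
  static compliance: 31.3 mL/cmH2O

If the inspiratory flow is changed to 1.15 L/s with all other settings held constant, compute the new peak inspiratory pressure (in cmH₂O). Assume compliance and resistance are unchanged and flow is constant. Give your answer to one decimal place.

32.8

PIP = Vt/C + R·V̇ + PEEP (constant-flow equation of motion).
Only the resistive term changes: ΔPIP = R × ΔV̇ = 8.4 × (1.15 − 0.8167) = 8.4 × 0.3333 = 2.8 cmH2O.
Original PIP = 410/31.3 + 8.4×0.8167 + 10 = 29.959 cmH2O; new PIP = 29.959 + (2.8) = 32.759 cmH2O.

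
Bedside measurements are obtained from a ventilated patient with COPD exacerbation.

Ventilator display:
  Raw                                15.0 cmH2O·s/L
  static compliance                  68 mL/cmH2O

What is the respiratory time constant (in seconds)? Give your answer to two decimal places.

τ = R × C = 15.0 × 68 mL/cmH2O = 15.0 × 0.068 L/cmH2O = 1.02 s.

1.02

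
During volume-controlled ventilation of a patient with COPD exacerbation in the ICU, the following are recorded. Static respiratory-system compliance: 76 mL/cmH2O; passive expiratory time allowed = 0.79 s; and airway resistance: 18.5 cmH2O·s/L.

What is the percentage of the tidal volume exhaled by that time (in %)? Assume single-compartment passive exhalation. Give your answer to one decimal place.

τ = R × C = 18.5 × 76 mL/cmH2O = 18.5 × 0.076 L/cmH2O = 1.406 s.
Passive exhalation: V(t)/V₀ = e^(−t/τ) = e^(−0.79/1.406) = 0.5701.
Fraction exhaled = 1 − 0.5701 = 0.4299 → 42.99%.

43.0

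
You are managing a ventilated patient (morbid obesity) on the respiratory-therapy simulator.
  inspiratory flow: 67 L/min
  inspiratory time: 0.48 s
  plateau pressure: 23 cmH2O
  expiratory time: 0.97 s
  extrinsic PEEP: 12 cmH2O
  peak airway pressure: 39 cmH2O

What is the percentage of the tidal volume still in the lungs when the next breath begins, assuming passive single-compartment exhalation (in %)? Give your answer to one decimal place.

Flow: 67 L/min ÷ 60 = 1.1167 L/s.
Vt = flow × Ti = 1.1167 L/s × 0.48 s × 1000 mL/L = 536.02 mL.
R = (PIP − Pplat)/V̇ = (39 − 23) / 1.1167 = 16.0/1.1167 = 14.328 cmH2O·s/L.
C = Vt/(Pplat − PEEP) = 536.02 / (23 − 12) = 536.02/11.0 = 48.729 mL/cmH2O.
τ = R × C = 14.328 × 0.04873 L/cmH2O = 0.6982 s.
Fraction remaining at end-expiration = e^(−Te/τ) = e^(−0.97/0.6982) = 0.2493 → 24.93%.

24.9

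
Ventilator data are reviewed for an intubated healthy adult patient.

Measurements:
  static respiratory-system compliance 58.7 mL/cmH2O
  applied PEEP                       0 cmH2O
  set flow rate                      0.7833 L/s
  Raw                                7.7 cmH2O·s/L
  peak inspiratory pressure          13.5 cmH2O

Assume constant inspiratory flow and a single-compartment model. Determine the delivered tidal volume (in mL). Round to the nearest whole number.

438

Equation of motion (constant flow): PIP = Vt/C + R·V̇ + PEEP.
Vt/C = PIP − R·V̇ − PEEP = 13.5 − 6.031 − 0 = 7.469 cmH2O.
Vt = C × 7.469 = 58.7 × 7.469 = 438.43 mL.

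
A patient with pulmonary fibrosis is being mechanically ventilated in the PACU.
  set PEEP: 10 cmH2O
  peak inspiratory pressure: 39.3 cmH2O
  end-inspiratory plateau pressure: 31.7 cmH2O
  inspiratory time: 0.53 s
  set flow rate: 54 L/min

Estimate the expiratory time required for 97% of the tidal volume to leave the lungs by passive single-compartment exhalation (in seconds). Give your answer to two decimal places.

Flow: 54 L/min ÷ 60 = 0.9 L/s.
Vt = flow × Ti = 0.9 L/s × 0.53 s × 1000 mL/L = 477.0 mL.
R = (PIP − Pplat)/V̇ = (39.3 − 31.7) / 0.9 = 7.6/0.9 = 8.444 cmH2O·s/L.
C = Vt/(Pplat − PEEP) = 477.0 / (31.7 − 10) = 477.0/21.7 = 21.982 mL/cmH2O.
τ = R × C = 8.444 × 0.02198 L/cmH2O = 0.1856 s.
t = −τ·ln(1 − 0.97) = −0.1856·ln(0.03) = 0.6508 s.

0.65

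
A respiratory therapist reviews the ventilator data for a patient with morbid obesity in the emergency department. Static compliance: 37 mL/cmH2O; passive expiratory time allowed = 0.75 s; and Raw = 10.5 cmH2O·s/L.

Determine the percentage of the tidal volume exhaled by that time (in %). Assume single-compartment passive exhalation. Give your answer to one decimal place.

τ = R × C = 10.5 × 37 mL/cmH2O = 10.5 × 0.037 L/cmH2O = 0.3885 s.
Passive exhalation: V(t)/V₀ = e^(−t/τ) = e^(−0.75/0.3885) = 0.1451.
Fraction exhaled = 1 − 0.1451 = 0.8549 → 85.49%.

85.5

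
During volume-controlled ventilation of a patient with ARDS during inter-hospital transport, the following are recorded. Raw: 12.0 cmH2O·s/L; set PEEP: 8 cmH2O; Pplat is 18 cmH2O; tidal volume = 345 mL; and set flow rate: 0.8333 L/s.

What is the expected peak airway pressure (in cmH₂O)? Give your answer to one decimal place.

28.0

PIP = Pplat + Raw × flow = 18 + 12.0 × 0.8333 = 18 + 10.0 = 28.0 cmH2O.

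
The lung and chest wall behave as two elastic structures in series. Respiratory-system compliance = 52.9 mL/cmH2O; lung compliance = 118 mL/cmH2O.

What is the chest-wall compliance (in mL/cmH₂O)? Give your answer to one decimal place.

1/Ccw = 1/Crs − 1/CL.
1/Ccw = 1/52.9 − 1/118 = 0.01043.
Ccw = 95.877 mL/cmH2O.

95.9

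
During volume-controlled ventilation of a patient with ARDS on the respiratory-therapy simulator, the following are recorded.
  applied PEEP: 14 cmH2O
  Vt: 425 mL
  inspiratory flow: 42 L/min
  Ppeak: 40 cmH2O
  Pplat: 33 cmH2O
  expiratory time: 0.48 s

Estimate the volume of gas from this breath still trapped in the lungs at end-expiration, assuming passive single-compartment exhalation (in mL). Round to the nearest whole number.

Flow: 42 L/min ÷ 60 = 0.7 L/s.
R = (PIP − Pplat)/V̇ = (40 − 33) / 0.7 = 7.0/0.7 = 10.0 cmH2O·s/L.
C = Vt/(Pplat − PEEP) = 425.0 / (33 − 14) = 425.0/19.0 = 22.368 mL/cmH2O.
τ = R × C = 10.0 × 0.02237 L/cmH2O = 0.2237 s.
Fraction remaining = e^(−Te/τ) = e^(−0.48/0.2237) = 0.117.
Trapped volume = 425.0 × 0.117 = 49.725 mL.

50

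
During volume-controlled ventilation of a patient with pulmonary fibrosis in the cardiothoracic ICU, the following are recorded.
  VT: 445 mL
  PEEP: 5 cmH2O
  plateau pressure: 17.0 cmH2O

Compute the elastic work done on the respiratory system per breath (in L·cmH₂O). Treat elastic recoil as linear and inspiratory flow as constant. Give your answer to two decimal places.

Elastic work ≈ ½ × (Pplat − PEEP) × Vt = 0.5 × (17.0 − 5) × 0.445 L = 0.5 × 12.0 × 0.445 = 2.67 L·cmH2O.

2.67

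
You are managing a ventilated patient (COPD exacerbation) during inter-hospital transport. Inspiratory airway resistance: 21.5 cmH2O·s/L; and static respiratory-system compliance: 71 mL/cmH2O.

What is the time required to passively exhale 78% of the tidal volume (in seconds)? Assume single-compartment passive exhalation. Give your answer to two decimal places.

2.31

τ = R × C = 21.5 × 71 mL/cmH2O = 21.5 × 0.071 L/cmH2O = 1.527 s.
Exhaled fraction f = 1 − e^(−t/τ) → t = −τ·ln(1 − f) = −1.527·ln(0.22) = 2.312 s.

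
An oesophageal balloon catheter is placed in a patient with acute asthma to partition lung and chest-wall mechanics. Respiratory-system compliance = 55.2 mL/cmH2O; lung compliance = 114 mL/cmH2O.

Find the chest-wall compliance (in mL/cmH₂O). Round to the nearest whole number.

1/Ccw = 1/Crs − 1/CL.
1/Ccw = 1/55.2 − 1/114 = 0.009344.
Ccw = 107.02 mL/cmH2O.

107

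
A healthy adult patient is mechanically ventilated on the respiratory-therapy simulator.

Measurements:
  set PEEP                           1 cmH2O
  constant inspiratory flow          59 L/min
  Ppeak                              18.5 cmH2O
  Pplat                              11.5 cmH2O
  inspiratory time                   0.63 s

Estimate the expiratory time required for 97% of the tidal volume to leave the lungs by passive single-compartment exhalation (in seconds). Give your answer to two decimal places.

Flow: 59 L/min ÷ 60 = 0.9833 L/s.
Vt = flow × Ti = 0.9833 L/s × 0.63 s × 1000 mL/L = 619.48 mL.
R = (PIP − Pplat)/V̇ = (18.5 − 11.5) / 0.9833 = 7.0/0.9833 = 7.119 cmH2O·s/L.
C = Vt/(Pplat − PEEP) = 619.48 / (11.5 − 1) = 619.48/10.5 = 58.998 mL/cmH2O.
τ = R × C = 7.119 × 0.059 L/cmH2O = 0.42 s.
t = −τ·ln(1 − 0.97) = −0.42·ln(0.03) = 1.473 s.

1.47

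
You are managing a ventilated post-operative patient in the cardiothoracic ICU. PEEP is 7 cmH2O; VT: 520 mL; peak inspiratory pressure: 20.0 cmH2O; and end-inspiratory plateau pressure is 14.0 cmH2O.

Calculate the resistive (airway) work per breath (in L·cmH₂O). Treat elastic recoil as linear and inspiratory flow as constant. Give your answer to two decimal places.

3.12

With constant inspiratory flow the resistive pressure is constant at PIP − Pplat = 20.0 − 14.0 = 6.0 cmH2O, so resistive work = 6.0 × 0.520 = 3.12 L·cmH2O.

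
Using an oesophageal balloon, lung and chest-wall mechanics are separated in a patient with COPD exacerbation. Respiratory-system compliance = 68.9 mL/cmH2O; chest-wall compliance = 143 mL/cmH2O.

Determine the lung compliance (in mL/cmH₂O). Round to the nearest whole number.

1/CL = 1/Crs − 1/Ccw.
1/CL = 1/68.9 − 1/143 = 0.007521.
CL = 132.96 mL/cmH2O.

133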